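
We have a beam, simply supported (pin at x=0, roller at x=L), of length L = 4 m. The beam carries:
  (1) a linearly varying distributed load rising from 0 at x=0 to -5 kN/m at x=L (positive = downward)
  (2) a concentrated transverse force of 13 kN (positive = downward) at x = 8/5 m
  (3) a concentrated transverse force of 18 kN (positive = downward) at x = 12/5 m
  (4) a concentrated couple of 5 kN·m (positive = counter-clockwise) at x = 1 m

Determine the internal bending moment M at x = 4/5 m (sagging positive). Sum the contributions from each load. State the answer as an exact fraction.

Load 1 — triangular load w₀=-5 kN/m (0→w₀ over full span):
  M_1 = w₀Lx/6 - w₀x³/(6L) = (-5)·4·(4/5)/6 - (-5)·(4/5)³/(6·4) = -64/25 kN·m
Load 2 — point force P=13 kN at a=8/5 m (b=L-a=12/5):
  M_2 = Pbx/L  [x≤a] = 13·(12/5)·(4/5)/4 = 156/25 kN·m
Load 3 — point force P=18 kN at a=12/5 m (b=L-a=8/5):
  M_3 = Pbx/L  [x≤a] = 18·(8/5)·(4/5)/4 = 144/25 kN·m
Load 4 — applied couple M₀=5 kN·m at a=1 m (b=L-a=3):
  M_4 = M₀x/L  [x≤a] = 5·(4/5)/4 = 1 kN·m
Superposition: M = Σ M_i = 261/25 kN·m ≈ 10.440000 kN·m

M(4/5) = 261/25 kN·m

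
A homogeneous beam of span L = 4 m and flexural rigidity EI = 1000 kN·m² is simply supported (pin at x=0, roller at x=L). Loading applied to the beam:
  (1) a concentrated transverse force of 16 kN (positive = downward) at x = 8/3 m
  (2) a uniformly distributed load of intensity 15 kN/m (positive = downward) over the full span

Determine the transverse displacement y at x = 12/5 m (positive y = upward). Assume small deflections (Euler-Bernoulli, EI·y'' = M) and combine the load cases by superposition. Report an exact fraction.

Load 1 — point force P=16 kN at a=8/3 m (b=L-a=4/3):
  y_1 = -Pbx(L²-b²-x²)/(6LEI)  [x≤a] = -16·(4/3)·(12/5)·(4²-(4/3)²-(12/5)²)/(6·4·1000) = -7616/421875 m
Load 2 — uniform load w=15 kN/m over full span:
  y_2 = -wx(L³-2Lx²+x³)/(24EI) = -15·(12/5)·(4³-2·4·(12/5)²+(12/5)³)/(24·1000) = -744/15625 m
Superposition: y = Σ y_i = -27704/421875 m ≈ -0.065669 m

y(12/5) = -27704/421875 m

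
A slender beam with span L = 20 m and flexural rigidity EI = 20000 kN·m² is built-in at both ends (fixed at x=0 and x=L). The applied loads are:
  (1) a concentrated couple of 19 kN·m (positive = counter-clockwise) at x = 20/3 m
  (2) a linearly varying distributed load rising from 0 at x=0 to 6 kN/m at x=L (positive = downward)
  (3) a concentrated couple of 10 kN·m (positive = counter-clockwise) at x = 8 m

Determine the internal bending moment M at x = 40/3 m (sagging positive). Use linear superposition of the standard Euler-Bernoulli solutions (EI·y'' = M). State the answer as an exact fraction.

Load 1 — applied couple M₀=19 kN·m at a=20/3 m (b=L-a=40/3):
  M_1 = R_Ax - M_A - M₀  [x>a] with R_A=19/15, M_A=0 = (19/15)·(40/3) - 0 - 19 = -19/9 kN·m
Load 2 — triangular load w₀=6 kN/m (0→w₀ over full span):
  M_2 = 3w₀Lx/20 - w₀L²/30 - w₀x³/(6L) = 3·6·20·(40/3)/20 - 6·20²/30 - 6·(40/3)³/(6·20) = 1120/27 kN·m
Load 3 — applied couple M₀=10 kN·m at a=8 m (b=L-a=12):
  M_3 = R_Ax - M_A - M₀  [x>a] with R_A=18/25, M_A=6/5 = (18/25)·(40/3) - (6/5) - 10 = -8/5 kN·m
Superposition: M = Σ M_i = 5099/135 kN·m ≈ 37.770370 kN·m

M(40/3) = 5099/135 kN·m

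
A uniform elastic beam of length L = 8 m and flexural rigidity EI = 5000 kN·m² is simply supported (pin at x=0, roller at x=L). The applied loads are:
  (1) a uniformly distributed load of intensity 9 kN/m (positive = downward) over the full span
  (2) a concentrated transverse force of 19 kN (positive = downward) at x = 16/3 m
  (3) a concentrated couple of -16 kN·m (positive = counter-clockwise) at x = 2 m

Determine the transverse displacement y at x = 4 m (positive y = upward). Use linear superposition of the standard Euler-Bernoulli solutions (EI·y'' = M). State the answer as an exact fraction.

y(4) = -7094/50625 m

Load 1 — uniform load w=9 kN/m over full span:
  y_1 = -wx(L³-2Lx²+x³)/(24EI) = -9·4·(8³-2·8·4²+4³)/(24·5000) = -12/125 m
Load 2 — point force P=19 kN at a=16/3 m (b=L-a=8/3):
  y_2 = -Pbx(L²-b²-x²)/(6LEI)  [x≤a] = -19·(8/3)·4·(8²-(8/3)²-4²)/(6·8·5000) = -1748/50625 m
Load 3 — applied couple M₀=-16 kN·m at a=2 m (b=L-a=6):
  y_3 = (M₀x³/(6L)-M₀(x-a)²/2+C₁x)/EI  [x>a] with C₁=M₀(3b²-L²)/(6L)=-44/3 = ((-16)·4³/(6·8)-(-16)·(4-2)²/2+(-44/3)·4)/5000 = -6/625 m
Superposition: y = Σ y_i = -7094/50625 m ≈ -0.140128 m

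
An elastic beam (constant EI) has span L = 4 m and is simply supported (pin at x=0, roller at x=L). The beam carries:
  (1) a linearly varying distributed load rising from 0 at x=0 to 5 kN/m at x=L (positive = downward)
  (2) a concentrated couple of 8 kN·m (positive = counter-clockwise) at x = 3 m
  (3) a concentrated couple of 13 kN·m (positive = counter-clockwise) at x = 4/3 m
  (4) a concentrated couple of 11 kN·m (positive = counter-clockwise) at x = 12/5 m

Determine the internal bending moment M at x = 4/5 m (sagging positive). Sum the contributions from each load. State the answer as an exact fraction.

Load 1 — triangular load w₀=5 kN/m (0→w₀ over full span):
  M_1 = w₀Lx/6 - w₀x³/(6L) = 5·4·(4/5)/6 - 5·(4/5)³/(6·4) = 64/25 kN·m
Load 2 — applied couple M₀=8 kN·m at a=3 m (b=L-a=1):
  M_2 = M₀x/L  [x≤a] = 8·(4/5)/4 = 8/5 kN·m
Load 3 — applied couple M₀=13 kN·m at a=4/3 m (b=L-a=8/3):
  M_3 = M₀x/L  [x≤a] = 13·(4/5)/4 = 13/5 kN·m
Load 4 — applied couple M₀=11 kN·m at a=12/5 m (b=L-a=8/5):
  M_4 = M₀x/L  [x≤a] = 11·(4/5)/4 = 11/5 kN·m
Superposition: M = Σ M_i = 224/25 kN·m ≈ 8.960000 kN·m

M(4/5) = 224/25 kN·m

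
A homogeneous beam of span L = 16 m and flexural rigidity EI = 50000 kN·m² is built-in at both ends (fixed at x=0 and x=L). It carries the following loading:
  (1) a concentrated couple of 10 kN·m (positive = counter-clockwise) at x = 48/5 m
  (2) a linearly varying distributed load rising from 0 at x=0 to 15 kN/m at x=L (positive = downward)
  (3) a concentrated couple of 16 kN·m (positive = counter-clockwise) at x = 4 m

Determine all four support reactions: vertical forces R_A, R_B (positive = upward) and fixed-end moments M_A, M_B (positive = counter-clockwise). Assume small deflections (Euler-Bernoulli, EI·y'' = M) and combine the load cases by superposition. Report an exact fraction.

Load 1 — applied couple M₀=10 kN·m at a=48/5 m (b=L-a=32/5):
  R_A = 6M₀ab/L³ = 6·10·(48/5)·(32/5)/16³ = 9/10 kN
  M_A = M₀b(2a-b)/L² = 10·(32/5)·(2·(48/5)-(32/5))/16² = 16/5 kN·m
  R_B = -6M₀ab/L³ = -6·10·(48/5)·(32/5)/16³ = -9/10 kN
  M_B = M₀a(2b-a)/L² = 10·(48/5)·(2·(32/5)-(48/5))/16² = 6/5 kN·m
Load 2 — triangular load w₀=15 kN/m (0→w₀ over full span):
  R_A = 3w₀L/20 = 3·15·16/20 = 36 kN
  M_A = w₀L²/30 = 15·16²/30 = 128 kN·m
  R_B = 7w₀L/20 = 7·15·16/20 = 84 kN
  M_B = -w₀L²/20 = -15·16²/20 = -192 kN·m
Load 3 — applied couple M₀=16 kN·m at a=4 m (b=L-a=12):
  R_A = 6M₀ab/L³ = 6·16·4·12/16³ = 9/8 kN
  M_A = M₀b(2a-b)/L² = 16·12·(2·4-12)/16² = -3 kN·m
  R_B = -6M₀ab/L³ = -6·16·4·12/16³ = -9/8 kN
  M_B = M₀a(2b-a)/L² = 16·4·(2·12-4)/16² = 5 kN·m
Superposition: R_A = 1521/40 kN, M_A = 641/5 kN·m, R_B = 3279/40 kN, M_B = -929/5 kN·m

R_A = 1521/40 kN, M_A = 641/5 kN·m, R_B = 3279/40 kN, M_B = -929/5 kN·m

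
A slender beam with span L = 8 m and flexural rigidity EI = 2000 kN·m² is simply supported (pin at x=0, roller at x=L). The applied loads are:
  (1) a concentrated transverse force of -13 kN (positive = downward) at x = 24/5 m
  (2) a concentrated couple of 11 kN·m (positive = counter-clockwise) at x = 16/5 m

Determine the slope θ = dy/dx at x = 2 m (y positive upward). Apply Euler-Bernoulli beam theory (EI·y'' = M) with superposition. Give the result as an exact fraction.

Load 1 — point force P=-13 kN at a=24/5 m (b=L-a=16/5):
  θ_1 = -Pb(L²-b²-3x²)/(6LEI)  [x≤a] = -(-13)·(16/5)·(8²-(16/5)²-3·2²)/(6·8·2000) = 1131/62500 rad
Load 2 — applied couple M₀=11 kN·m at a=16/5 m (b=L-a=24/5):
  θ_2 = (M₀x²/(2L)+C₁)/EI  [x≤a] with C₁=M₀(3b²-L²)/(6L)=88/75 = (11·2²/(2·8)+(88/75))/2000 = 1177/600000 rad
Superposition: θ = Σ θ_i = 60173/3000000 rad ≈ 0.020058 rad

θ(2) = 60173/3000000 rad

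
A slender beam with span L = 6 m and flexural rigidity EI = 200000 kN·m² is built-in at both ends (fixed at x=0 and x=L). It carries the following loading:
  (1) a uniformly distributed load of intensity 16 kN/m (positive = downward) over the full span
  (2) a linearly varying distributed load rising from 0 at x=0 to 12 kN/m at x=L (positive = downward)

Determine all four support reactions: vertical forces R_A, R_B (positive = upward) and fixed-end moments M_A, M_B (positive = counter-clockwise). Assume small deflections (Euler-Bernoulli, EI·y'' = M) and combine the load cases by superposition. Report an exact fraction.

R_A = 294/5 kN, M_A = 312/5 kN·m, R_B = 366/5 kN, M_B = -348/5 kN·m

Load 1 — uniform load w=16 kN/m over full span:
  R_A = wL/2 = 16·6/2 = 48 kN
  M_A = wL²/12 = 16·6²/12 = 48 kN·m
  R_B = wL/2 = 16·6/2 = 48 kN
  M_B = -wL²/12 = -16·6²/12 = -48 kN·m
Load 2 — triangular load w₀=12 kN/m (0→w₀ over full span):
  R_A = 3w₀L/20 = 3·12·6/20 = 54/5 kN
  M_A = w₀L²/30 = 12·6²/30 = 72/5 kN·m
  R_B = 7w₀L/20 = 7·12·6/20 = 126/5 kN
  M_B = -w₀L²/20 = -12·6²/20 = -108/5 kN·m
Superposition: R_A = 294/5 kN, M_A = 312/5 kN·m, R_B = 366/5 kN, M_B = -348/5 kN·m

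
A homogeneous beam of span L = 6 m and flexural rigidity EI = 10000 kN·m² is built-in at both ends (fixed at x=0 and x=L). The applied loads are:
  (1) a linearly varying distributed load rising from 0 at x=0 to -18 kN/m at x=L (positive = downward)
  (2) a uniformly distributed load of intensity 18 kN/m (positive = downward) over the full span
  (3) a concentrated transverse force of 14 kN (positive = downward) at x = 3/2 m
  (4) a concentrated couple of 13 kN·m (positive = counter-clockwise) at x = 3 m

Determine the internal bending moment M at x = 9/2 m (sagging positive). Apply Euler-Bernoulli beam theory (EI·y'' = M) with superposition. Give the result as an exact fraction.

Load 1 — triangular load w₀=-18 kN/m (0→w₀ over full span):
  M_1 = 3w₀Lx/20 - w₀L²/30 - w₀x³/(6L) = 3·(-18)·6·(9/2)/20 - (-18)·6²/30 - (-18)·(9/2)³/(6·6) = -459/80 kN·m
Load 2 — uniform load w=18 kN/m over full span:
  M_2 = wLx/2 - wL²/12 - wx²/2 = 18·6·(9/2)/2 - 18·6²/12 - 18·(9/2)²/2 = 27/4 kN·m
Load 3 — point force P=14 kN at a=3/2 m (b=L-a=9/2):
  M_3 = Pa²(a+3b)(L-x)/L³ - Pa²b/L²  [x>a] = 14·(3/2)²·((3/2)+3·(9/2))·(6-(9/2))/6³ - 14·(3/2)²·(9/2)/6² = -21/32 kN·m
Load 4 — applied couple M₀=13 kN·m at a=3 m (b=L-a=3):
  M_4 = R_Ax - M_A - M₀  [x>a] with R_A=13/4, M_A=13/4 = (13/4)·(9/2) - (13/4) - 13 = -13/8 kN·m
Superposition: M = Σ M_i = -203/160 kN·m ≈ -1.268750 kN·m

M(9/2) = -203/160 kN·m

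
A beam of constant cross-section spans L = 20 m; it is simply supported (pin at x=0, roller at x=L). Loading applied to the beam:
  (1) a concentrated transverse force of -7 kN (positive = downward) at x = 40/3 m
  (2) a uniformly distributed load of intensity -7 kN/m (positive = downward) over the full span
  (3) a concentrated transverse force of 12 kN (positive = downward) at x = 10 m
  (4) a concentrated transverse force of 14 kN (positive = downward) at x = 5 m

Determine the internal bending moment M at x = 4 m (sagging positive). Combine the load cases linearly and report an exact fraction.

M(4) = -502/3 kN·m

Load 1 — point force P=-7 kN at a=40/3 m (b=L-a=20/3):
  M_1 = Pbx/L  [x≤a] = (-7)·(20/3)·4/20 = -28/3 kN·m
Load 2 — uniform load w=-7 kN/m over full span:
  M_2 = wx(L-x)/2 = (-7)·4·(20-4)/2 = -224 kN·m
Load 3 — point force P=12 kN at a=10 m (b=L-a=10):
  M_3 = Pbx/L  [x≤a] = 12·10·4/20 = 24 kN·m
Load 4 — point force P=14 kN at a=5 m (b=L-a=15):
  M_4 = Pbx/L  [x≤a] = 14·15·4/20 = 42 kN·m
Superposition: M = Σ M_i = -502/3 kN·m ≈ -167.333333 kN·m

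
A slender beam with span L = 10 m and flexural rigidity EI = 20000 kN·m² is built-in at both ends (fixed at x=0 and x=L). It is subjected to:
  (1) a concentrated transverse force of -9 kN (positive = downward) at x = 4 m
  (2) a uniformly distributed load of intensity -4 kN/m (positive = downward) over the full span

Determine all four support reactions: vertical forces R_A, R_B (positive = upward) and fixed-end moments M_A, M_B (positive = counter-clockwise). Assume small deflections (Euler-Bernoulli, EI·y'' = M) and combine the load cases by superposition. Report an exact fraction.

R_A = -3229/125 kN, M_A = -3472/75 kN·m, R_B = -2896/125 kN, M_B = 3148/75 kN·m

Load 1 — point force P=-9 kN at a=4 m (b=L-a=6):
  R_A = Pb²(3a+b)/L³ = (-9)·6²·(3·4+6)/10³ = -729/125 kN
  M_A = Pab²/L² = (-9)·4·6²/10² = -324/25 kN·m
  R_B = Pa²(a+3b)/L³ = (-9)·4²·(4+3·6)/10³ = -396/125 kN
  M_B = -Pa²b/L² = -(-9)·4²·6/10² = 216/25 kN·m
Load 2 — uniform load w=-4 kN/m over full span:
  R_A = wL/2 = (-4)·10/2 = -20 kN
  M_A = wL²/12 = (-4)·10²/12 = -100/3 kN·m
  R_B = wL/2 = (-4)·10/2 = -20 kN
  M_B = -wL²/12 = -(-4)·10²/12 = 100/3 kN·m
Superposition: R_A = -3229/125 kN, M_A = -3472/75 kN·m, R_B = -2896/125 kN, M_B = 3148/75 kN·m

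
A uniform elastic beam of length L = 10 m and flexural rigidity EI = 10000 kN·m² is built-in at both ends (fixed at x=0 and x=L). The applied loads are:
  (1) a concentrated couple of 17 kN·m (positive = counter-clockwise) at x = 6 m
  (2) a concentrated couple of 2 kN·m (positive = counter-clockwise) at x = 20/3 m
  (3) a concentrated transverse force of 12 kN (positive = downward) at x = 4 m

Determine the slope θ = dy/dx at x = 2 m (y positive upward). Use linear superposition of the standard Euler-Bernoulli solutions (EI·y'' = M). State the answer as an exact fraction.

Load 1 — applied couple M₀=17 kN·m at a=6 m (b=L-a=4):
  θ_1 = (R_Ax²/2 - M_Ax)/EI  [x≤a] with R_A=306/125, M_A=136/25 = ((306/125)·2²/2 - (136/25)·2)/10000 = -187/312500 rad
Load 2 — applied couple M₀=2 kN·m at a=20/3 m (b=L-a=10/3):
  θ_2 = (R_Ax²/2 - M_Ax)/EI  [x≤a] with R_A=4/15, M_A=2/3 = ((4/15)·2²/2 - (2/3)·2)/10000 = -1/12500 rad
Load 3 — point force P=12 kN at a=4 m (b=L-a=6):
  θ_3 = -Pb²x(2aL-(3a+b)x)/(2L³EI)  [x≤a] = -12·6²·2·(2·4·10-(3·4+6)·2)/(2·10³·10000) = -297/156250 rad
Superposition: θ = Σ θ_i = -403/156250 rad ≈ -0.002579 rad

θ(2) = -403/156250 rad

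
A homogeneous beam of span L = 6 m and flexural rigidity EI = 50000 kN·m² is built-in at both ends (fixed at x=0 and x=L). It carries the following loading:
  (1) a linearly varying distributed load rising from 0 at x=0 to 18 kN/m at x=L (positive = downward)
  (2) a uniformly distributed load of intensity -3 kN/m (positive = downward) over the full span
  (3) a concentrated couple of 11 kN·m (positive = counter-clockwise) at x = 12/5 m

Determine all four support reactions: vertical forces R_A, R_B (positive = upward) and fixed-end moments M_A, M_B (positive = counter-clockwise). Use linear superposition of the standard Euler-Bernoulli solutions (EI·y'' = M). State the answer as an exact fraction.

Load 1 — triangular load w₀=18 kN/m (0→w₀ over full span):
  R_A = 3w₀L/20 = 3·18·6/20 = 81/5 kN
  M_A = w₀L²/30 = 18·6²/30 = 108/5 kN·m
  R_B = 7w₀L/20 = 7·18·6/20 = 189/5 kN
  M_B = -w₀L²/20 = -18·6²/20 = -162/5 kN·m
Load 2 — uniform load w=-3 kN/m over full span:
  R_A = wL/2 = (-3)·6/2 = -9 kN
  M_A = wL²/12 = (-3)·6²/12 = -9 kN·m
  R_B = wL/2 = (-3)·6/2 = -9 kN
  M_B = -wL²/12 = -(-3)·6²/12 = 9 kN·m
Load 3 — applied couple M₀=11 kN·m at a=12/5 m (b=L-a=18/5):
  R_A = 6M₀ab/L³ = 6·11·(12/5)·(18/5)/6³ = 66/25 kN
  M_A = M₀b(2a-b)/L² = 11·(18/5)·(2·(12/5)-(18/5))/6² = 33/25 kN·m
  R_B = -6M₀ab/L³ = -6·11·(12/5)·(18/5)/6³ = -66/25 kN
  M_B = M₀a(2b-a)/L² = 11·(12/5)·(2·(18/5)-(12/5))/6² = 88/25 kN·m
Superposition: R_A = 246/25 kN, M_A = 348/25 kN·m, R_B = 654/25 kN, M_B = -497/25 kN·m

R_A = 246/25 kN, M_A = 348/25 kN·m, R_B = 654/25 kN, M_B = -497/25 kN·m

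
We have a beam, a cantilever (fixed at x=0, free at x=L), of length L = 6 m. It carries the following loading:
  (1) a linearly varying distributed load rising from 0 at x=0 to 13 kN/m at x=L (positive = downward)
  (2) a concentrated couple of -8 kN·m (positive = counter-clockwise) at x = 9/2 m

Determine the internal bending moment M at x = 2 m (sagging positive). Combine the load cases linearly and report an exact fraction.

M(2) = -800/9 kN·m

Load 1 — triangular load w₀=13 kN/m (0→w₀ over full span):
  M_1 = w₀Lx/2 - w₀L²/3 - w₀x³/(6L) = 13·6·2/2 - 13·6²/3 - 13·2³/(6·6) = -728/9 kN·m
Load 2 — applied couple M₀=-8 kN·m at a=9/2 m (b=L-a=3/2):
  M_2 = M₀  [x≤a] = (-8) = -8 kN·m
Superposition: M = Σ M_i = -800/9 kN·m ≈ -88.888889 kN·m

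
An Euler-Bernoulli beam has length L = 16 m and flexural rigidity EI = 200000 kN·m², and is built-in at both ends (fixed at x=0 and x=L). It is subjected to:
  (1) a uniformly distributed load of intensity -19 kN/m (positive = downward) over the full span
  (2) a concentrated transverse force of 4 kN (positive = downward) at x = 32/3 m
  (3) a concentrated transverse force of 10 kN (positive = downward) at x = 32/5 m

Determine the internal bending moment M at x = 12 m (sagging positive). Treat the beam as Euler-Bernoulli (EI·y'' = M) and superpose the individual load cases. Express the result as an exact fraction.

M(12) = -33464/675 kN·m

Load 1 — uniform load w=-19 kN/m over full span:
  M_1 = wLx/2 - wL²/12 - wx²/2 = (-19)·16·12/2 - (-19)·16²/12 - (-19)·12²/2 = -152/3 kN·m
Load 2 — point force P=4 kN at a=32/3 m (b=L-a=16/3):
  M_2 = Pa²(a+3b)(L-x)/L³ - Pa²b/L²  [x>a] = 4·(32/3)²·((32/3)+3·(16/3))·(16-12)/16³ - 4·(32/3)²·(16/3)/16² = 64/27 kN·m
Load 3 — point force P=10 kN at a=32/5 m (b=L-a=48/5):
  M_3 = Pa²(a+3b)(L-x)/L³ - Pa²b/L²  [x>a] = 10·(32/5)²·((32/5)+3·(48/5))·(16-12)/16³ - 10·(32/5)²·(48/5)/16² = -32/25 kN·m
Superposition: M = Σ M_i = -33464/675 kN·m ≈ -49.576296 kN·m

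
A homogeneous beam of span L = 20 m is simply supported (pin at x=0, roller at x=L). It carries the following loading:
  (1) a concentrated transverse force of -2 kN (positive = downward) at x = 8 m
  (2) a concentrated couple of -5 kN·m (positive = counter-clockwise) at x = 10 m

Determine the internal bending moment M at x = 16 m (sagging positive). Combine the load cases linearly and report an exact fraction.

Load 1 — point force P=-2 kN at a=8 m (b=L-a=12):
  M_1 = Pa(L-x)/L  [x>a] = (-2)·8·(20-16)/20 = -16/5 kN·m
Load 2 — applied couple M₀=-5 kN·m at a=10 m (b=L-a=10):
  M_2 = M₀x/L - M₀  [x>a] = (-5)·16/20 - (-5) = 1 kN·m
Superposition: M = Σ M_i = -11/5 kN·m ≈ -2.200000 kN·m

M(16) = -11/5 kN·m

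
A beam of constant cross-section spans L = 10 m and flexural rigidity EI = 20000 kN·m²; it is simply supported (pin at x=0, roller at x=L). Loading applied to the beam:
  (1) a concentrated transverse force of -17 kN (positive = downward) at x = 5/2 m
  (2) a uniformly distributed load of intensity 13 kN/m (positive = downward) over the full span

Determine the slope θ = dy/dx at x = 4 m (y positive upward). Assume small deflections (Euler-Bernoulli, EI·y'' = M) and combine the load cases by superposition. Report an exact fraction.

θ(4) = -14423/1920000 rad

Load 1 — point force P=-17 kN at a=5/2 m (b=L-a=15/2):
  θ_1 = -Pa(2L²-6Lx+3x²+a²)/(6LEI)  [x>a] = -(-17)·(5/2)·(2·10²-6·10·4+3·4²+(5/2)²)/(6·10·20000) = 323/640000 rad
Load 2 — uniform load w=13 kN/m over full span:
  θ_2 = -w(L³-6Lx²+4x³)/(24EI) = -13·(10³-6·10·4²+4·4³)/(24·20000) = -481/60000 rad
Superposition: θ = Σ θ_i = -14423/1920000 rad ≈ -0.007512 rad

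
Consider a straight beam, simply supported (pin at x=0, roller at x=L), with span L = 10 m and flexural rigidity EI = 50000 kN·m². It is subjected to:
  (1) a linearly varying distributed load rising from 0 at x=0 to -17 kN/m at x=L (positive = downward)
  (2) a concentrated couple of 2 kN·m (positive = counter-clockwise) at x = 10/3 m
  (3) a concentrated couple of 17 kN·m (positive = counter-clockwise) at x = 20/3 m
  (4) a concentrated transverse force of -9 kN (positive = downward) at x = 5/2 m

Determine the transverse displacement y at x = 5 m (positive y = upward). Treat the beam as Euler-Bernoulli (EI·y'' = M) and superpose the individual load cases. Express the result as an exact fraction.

Load 1 — triangular load w₀=-17 kN/m (0→w₀ over full span):
  y_1 = -w₀x(7L⁴-10L²x²+3x⁴)/(360LEI) = -(-17)·5·(7·10⁴-10·10²·5²+3·5⁴)/(360·10·50000) = 17/768 m
Load 2 — applied couple M₀=2 kN·m at a=10/3 m (b=L-a=20/3):
  y_2 = (M₀x³/(6L)-M₀(x-a)²/2+C₁x)/EI  [x>a] with C₁=M₀(3b²-L²)/(6L)=10/9 = (2·5³/(6·10)-2·(5-(10/3))²/2+(10/9)·5)/50000 = 1/7200 m
Load 3 — applied couple M₀=17 kN·m at a=20/3 m (b=L-a=10/3):
  y_3 = (M₀x³/(6L)+C₁x)/EI  [x≤a] with C₁=M₀(3b²-L²)/(6L)=-170/9 = (17·5³/(6·10)+(-170/9)·5)/50000 = -17/14400 m
Load 4 — point force P=-9 kN at a=5/2 m (b=L-a=15/2):
  y_4 = -Pa(L-x)(2Lx-a²-x²)/(6LEI)  [x>a] = -(-9)·(5/2)·(10-5)·(2·10·5-(5/2)²-5²)/(6·10·50000) = 33/12800 m
Superposition: y = Σ y_i = 303/12800 m ≈ 0.023672 m

y(5) = 303/12800 m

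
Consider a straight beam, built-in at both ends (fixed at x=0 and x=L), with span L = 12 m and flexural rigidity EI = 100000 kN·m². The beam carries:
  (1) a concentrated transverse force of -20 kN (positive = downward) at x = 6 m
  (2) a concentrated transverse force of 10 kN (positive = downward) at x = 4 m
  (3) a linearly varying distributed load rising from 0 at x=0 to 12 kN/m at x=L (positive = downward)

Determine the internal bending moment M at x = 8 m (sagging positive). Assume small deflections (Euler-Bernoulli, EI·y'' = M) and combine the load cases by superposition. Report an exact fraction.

Load 1 — point force P=-20 kN at a=6 m (b=L-a=6):
  M_1 = Pa²(a+3b)(L-x)/L³ - Pa²b/L²  [x>a] = (-20)·6²·(6+3·6)·(12-8)/12³ - (-20)·6²·6/12² = -10 kN·m
Load 2 — point force P=10 kN at a=4 m (b=L-a=8):
  M_2 = Pa²(a+3b)(L-x)/L³ - Pa²b/L²  [x>a] = 10·4²·(4+3·8)·(12-8)/12³ - 10·4²·8/12² = 40/27 kN·m
Load 3 — triangular load w₀=12 kN/m (0→w₀ over full span):
  M_3 = 3w₀Lx/20 - w₀L²/30 - w₀x³/(6L) = 3·12·12·8/20 - 12·12²/30 - 12·8³/(6·12) = 448/15 kN·m
Superposition: M = Σ M_i = 2882/135 kN·m ≈ 21.348148 kN·m

M(8) = 2882/135 kN·m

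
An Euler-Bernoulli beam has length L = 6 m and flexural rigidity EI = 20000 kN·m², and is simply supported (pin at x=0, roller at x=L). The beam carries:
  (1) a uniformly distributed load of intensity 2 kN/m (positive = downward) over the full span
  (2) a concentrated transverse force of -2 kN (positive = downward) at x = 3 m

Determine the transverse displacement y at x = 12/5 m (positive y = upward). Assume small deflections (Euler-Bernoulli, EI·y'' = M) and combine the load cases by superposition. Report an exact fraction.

Load 1 — uniform load w=2 kN/m over full span:
  y_1 = -wx(L³-2Lx²+x³)/(24EI) = -2·(12/5)·(6³-2·6·(12/5)²+(12/5)³)/(24·20000) = -2511/1562500 m
Load 2 — point force P=-2 kN at a=3 m (b=L-a=3):
  y_2 = -Pbx(L²-b²-x²)/(6LEI)  [x≤a] = -(-2)·3·(12/5)·(6²-3²-(12/5)²)/(6·6·20000) = 531/1250000 m
Superposition: y = Σ y_i = -7389/6250000 m ≈ -0.001182 m

y(12/5) = -7389/6250000 m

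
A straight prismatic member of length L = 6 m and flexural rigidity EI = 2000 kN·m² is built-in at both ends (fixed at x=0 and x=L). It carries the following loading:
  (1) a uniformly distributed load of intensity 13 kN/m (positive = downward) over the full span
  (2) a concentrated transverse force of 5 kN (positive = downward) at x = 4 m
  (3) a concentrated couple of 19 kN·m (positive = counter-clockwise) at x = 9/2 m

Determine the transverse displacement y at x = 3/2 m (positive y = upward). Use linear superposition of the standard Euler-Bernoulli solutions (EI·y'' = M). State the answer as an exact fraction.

y(3/2) = -4781/307200 m

Load 1 — uniform load w=13 kN/m over full span:
  y_1 = -wx²(L-x)²/(24EI) = -13·(3/2)²·(6-(3/2))²/(24·2000) = -3159/256000 m
Load 2 — point force P=5 kN at a=4 m (b=L-a=2):
  y_2 = -Pb²x²(3aL-(3a+b)x)/(6L³EI)  [x≤a] = -5·2²·(3/2)²·(3·4·6-(3·4+2)·(3/2))/(6·6³·2000) = -17/19200 m
Load 3 — applied couple M₀=19 kN·m at a=9/2 m (b=L-a=3/2):
  y_3 = (R_Ax³/6 - M_Ax²/2)/EI  [x≤a] with R_A=57/16, M_A=95/16 = ((57/16)·(3/2)³/6 - (95/16)·(3/2)²/2)/2000 = -1197/512000 m
Superposition: y = Σ y_i = -4781/307200 m ≈ -0.015563 m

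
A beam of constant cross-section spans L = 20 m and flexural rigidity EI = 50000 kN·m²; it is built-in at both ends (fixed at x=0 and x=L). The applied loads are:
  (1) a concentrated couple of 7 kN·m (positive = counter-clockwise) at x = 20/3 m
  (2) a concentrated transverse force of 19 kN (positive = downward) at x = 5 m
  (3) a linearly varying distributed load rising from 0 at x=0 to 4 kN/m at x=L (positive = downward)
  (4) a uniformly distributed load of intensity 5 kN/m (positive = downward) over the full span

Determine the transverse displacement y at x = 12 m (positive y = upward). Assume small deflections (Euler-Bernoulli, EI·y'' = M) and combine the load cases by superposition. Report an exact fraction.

Load 1 — applied couple M₀=7 kN·m at a=20/3 m (b=L-a=40/3):
  y_1 = (R_Ax³/6 - M_Ax²/2 - M₀(x-a)²/2)/EI  [x>a] with R_A=7/15, M_A=0 = ((7/15)·12³/6 - 0·12²/2 - 7·(12-(20/3))²/2)/50000 = 98/140625 m
Load 2 — point force P=19 kN at a=5 m (b=L-a=15):
  y_2 = -Pa²(L-x)²(3bL-(3b+a)(L-x))/(6L³EI)  [x>a] = -19·5²·(20-12)²·(3·15·20-(3·15+5)·(20-12))/(6·20³·50000) = -19/3000 m
Load 3 — triangular load w₀=4 kN/m (0→w₀ over full span):
  y_3 = -w₀x²(L-x)²(x+2L)/(120LEI) = -4·12²·(20-12)²·(12+2·20)/(120·20·50000) = -1248/78125 m
Load 4 — uniform load w=5 kN/m over full span:
  y_4 = -wx²(L-x)²/(24EI) = -5·12²·(20-12)²/(24·50000) = -24/625 m
Superposition: y = Σ y_i = -337561/5625000 m ≈ -0.060011 m

y(12) = -337561/5625000 m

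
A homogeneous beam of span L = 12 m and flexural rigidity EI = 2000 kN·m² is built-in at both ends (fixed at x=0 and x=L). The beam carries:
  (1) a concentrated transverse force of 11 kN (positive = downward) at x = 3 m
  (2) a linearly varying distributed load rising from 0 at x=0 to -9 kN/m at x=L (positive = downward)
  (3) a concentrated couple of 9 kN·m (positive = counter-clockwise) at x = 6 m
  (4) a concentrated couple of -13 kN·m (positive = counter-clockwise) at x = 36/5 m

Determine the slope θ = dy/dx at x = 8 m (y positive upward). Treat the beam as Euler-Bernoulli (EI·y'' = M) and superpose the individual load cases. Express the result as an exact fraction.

θ(8) = -1001/50000 rad

Load 1 — point force P=11 kN at a=3 m (b=L-a=9):
  θ_1 = Pa²(L-x)(2bL-(3b+a)(L-x))/(2L³EI)  [x>a] = 11·3²·(12-8)·(2·9·12-(3·9+3)·(12-8))/(2·12³·2000) = 11/2000 rad
Load 2 — triangular load w₀=-9 kN/m (0→w₀ over full span):
  θ_2 = -w₀(2x(L-x)(L-2x)(x+2L)+x²(L-x)²)/(120LEI) = -(-9)·(2·8·(12-8)·(12-2·8)·(8+2·12)+8²·(12-8)²)/(120·12·2000) = -14/625 rad
Load 3 — applied couple M₀=9 kN·m at a=6 m (b=L-a=6):
  θ_3 = (R_Ax²/2 - M_Ax - M₀(x-a))/EI  [x>a] with R_A=9/8, M_A=9/4 = ((9/8)·8²/2 - (9/4)·8 - 9·(8-6))/2000 = 0 rad
Load 4 — applied couple M₀=-13 kN·m at a=36/5 m (b=L-a=24/5):
  θ_4 = (R_Ax²/2 - M_Ax - M₀(x-a))/EI  [x>a] with R_A=-39/25, M_A=-104/25 = ((-39/25)·8²/2 - (-104/25)·8 - (-13)·(8-(36/5)))/2000 = -39/12500 rad
Superposition: θ = Σ θ_i = -1001/50000 rad ≈ -0.020020 rad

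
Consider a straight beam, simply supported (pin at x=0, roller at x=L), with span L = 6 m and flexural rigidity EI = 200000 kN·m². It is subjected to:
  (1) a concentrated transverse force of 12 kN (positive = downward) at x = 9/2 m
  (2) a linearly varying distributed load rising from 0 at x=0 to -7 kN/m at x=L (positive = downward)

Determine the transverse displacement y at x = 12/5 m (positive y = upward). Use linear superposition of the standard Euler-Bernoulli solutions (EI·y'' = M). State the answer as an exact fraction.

Load 1 — point force P=12 kN at a=9/2 m (b=L-a=3/2):
  y_1 = -Pbx(L²-b²-x²)/(6LEI)  [x≤a] = -12·(3/2)·(12/5)·(6²-(3/2)²-(12/5)²)/(6·6·200000) = -8397/50000000 m
Load 2 — triangular load w₀=-7 kN/m (0→w₀ over full span):
  y_2 = -w₀x(7L⁴-10L²x²+3x⁴)/(360LEI) = -(-7)·(12/5)·(7·6⁴-10·6²·(12/5)²+3·(12/5)⁴)/(360·6·200000) = 215649/781250000 m
Superposition: y = Σ y_i = 675567/6250000000 m ≈ 0.000108 m

y(12/5) = 675567/6250000000 m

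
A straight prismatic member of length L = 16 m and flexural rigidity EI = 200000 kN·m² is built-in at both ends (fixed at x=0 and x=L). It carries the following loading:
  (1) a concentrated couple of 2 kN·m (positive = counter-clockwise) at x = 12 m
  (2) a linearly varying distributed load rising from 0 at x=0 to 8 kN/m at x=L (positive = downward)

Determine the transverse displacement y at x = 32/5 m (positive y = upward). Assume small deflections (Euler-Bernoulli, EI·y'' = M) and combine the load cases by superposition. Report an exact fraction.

y(32/5) = -149081/48828125 m

Load 1 — applied couple M₀=2 kN·m at a=12 m (b=L-a=4):
  y_1 = (R_Ax³/6 - M_Ax²/2)/EI  [x≤a] with R_A=9/64, M_A=5/8 = ((9/64)·(32/5)³/6 - (5/8)·(32/5)²/2)/200000 = -13/390625 m
Load 2 — triangular load w₀=8 kN/m (0→w₀ over full span):
  y_2 = -w₀x²(L-x)²(x+2L)/(120LEI) = -8·(32/5)²·(16-(32/5))²·((32/5)+2·16)/(120·16·200000) = -147456/48828125 m
Superposition: y = Σ y_i = -149081/48828125 m ≈ -0.003053 m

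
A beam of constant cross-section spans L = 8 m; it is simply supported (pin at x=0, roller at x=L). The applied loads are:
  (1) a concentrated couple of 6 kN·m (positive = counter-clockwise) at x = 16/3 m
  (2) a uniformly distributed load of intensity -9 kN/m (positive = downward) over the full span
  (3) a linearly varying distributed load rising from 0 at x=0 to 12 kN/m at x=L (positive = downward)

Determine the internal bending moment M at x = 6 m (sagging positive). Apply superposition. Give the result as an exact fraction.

Load 1 — applied couple M₀=6 kN·m at a=16/3 m (b=L-a=8/3):
  M_1 = M₀x/L - M₀  [x>a] = 6·6/8 - 6 = -3/2 kN·m
Load 2 — uniform load w=-9 kN/m over full span:
  M_2 = wx(L-x)/2 = (-9)·6·(8-6)/2 = -54 kN·m
Load 3 — triangular load w₀=12 kN/m (0→w₀ over full span):
  M_3 = w₀Lx/6 - w₀x³/(6L) = 12·8·6/6 - 12·6³/(6·8) = 42 kN·m
Superposition: M = Σ M_i = -27/2 kN·m ≈ -13.500000 kN·m

M(6) = -27/2 kN·m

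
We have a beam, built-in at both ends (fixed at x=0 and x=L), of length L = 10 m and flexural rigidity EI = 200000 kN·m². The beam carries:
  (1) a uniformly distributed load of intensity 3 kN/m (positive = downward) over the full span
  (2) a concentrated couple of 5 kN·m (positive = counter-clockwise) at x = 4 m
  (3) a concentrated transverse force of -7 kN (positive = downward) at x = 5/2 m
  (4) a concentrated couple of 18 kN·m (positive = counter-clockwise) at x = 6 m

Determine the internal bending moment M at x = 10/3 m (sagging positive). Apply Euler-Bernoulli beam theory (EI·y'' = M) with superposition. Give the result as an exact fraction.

Load 1 — uniform load w=3 kN/m over full span:
  M_1 = wLx/2 - wL²/12 - wx²/2 = 3·10·(10/3)/2 - 3·10²/12 - 3·(10/3)²/2 = 25/3 kN·m
Load 2 — applied couple M₀=5 kN·m at a=4 m (b=L-a=6):
  M_2 = R_Ax - M_A  [x≤a] with R_A=18/25, M_A=3/5 = (18/25)·(10/3) - (3/5) = 9/5 kN·m
Load 3 — point force P=-7 kN at a=5/2 m (b=L-a=15/2):
  M_3 = Pa²(a+3b)(L-x)/L³ - Pa²b/L²  [x>a] = (-7)·(5/2)²·((5/2)+3·(15/2))·(10-(10/3))/10³ - (-7)·(5/2)²·(15/2)/10² = -385/96 kN·m
Load 4 — applied couple M₀=18 kN·m at a=6 m (b=L-a=4):
  M_4 = R_Ax - M_A  [x≤a] with R_A=324/125, M_A=144/25 = (324/125)·(10/3) - (144/25) = 72/25 kN·m
Superposition: M = Σ M_i = 21607/2400 kN·m ≈ 9.002917 kN·m

M(10/3) = 21607/2400 kN·m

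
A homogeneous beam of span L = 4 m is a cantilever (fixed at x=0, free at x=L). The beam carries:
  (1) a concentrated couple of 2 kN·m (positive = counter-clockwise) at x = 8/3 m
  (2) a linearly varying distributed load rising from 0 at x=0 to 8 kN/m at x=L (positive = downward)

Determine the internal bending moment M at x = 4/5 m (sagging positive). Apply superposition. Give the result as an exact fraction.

M(4/5) = -10514/375 kN·m

Load 1 — applied couple M₀=2 kN·m at a=8/3 m (b=L-a=4/3):
  M_1 = M₀  [x≤a] = 2 = 2 kN·m
Load 2 — triangular load w₀=8 kN/m (0→w₀ over full span):
  M_2 = w₀Lx/2 - w₀L²/3 - w₀x³/(6L) = 8·4·(4/5)/2 - 8·4²/3 - 8·(4/5)³/(6·4) = -11264/375 kN·m
Superposition: M = Σ M_i = -10514/375 kN·m ≈ -28.037333 kN·m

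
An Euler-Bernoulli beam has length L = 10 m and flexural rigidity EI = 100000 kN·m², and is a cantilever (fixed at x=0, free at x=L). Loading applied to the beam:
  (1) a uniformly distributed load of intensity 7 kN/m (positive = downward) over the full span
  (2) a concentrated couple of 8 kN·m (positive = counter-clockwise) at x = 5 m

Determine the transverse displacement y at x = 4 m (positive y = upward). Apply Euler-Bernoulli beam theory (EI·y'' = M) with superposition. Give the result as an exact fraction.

y(4) = -129/6250 m

Load 1 — uniform load w=7 kN/m over full span:
  y_1 = -wx²(x²-4Lx+6L²)/(24EI) = -7·4²·(4²-4·10·4+6·10²)/(24·100000) = -133/6250 m
Load 2 — applied couple M₀=8 kN·m at a=5 m (b=L-a=5):
  y_2 = M₀x²/(2EI)  [x≤a] = 8·4²/(2·100000) = 2/3125 m
Superposition: y = Σ y_i = -129/6250 m ≈ -0.020640 m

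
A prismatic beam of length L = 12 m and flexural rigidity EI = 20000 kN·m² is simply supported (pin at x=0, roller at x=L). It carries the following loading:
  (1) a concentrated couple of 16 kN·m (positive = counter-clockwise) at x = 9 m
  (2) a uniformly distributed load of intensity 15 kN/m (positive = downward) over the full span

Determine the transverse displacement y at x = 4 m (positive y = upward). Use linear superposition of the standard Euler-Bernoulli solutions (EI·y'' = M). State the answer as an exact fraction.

y(4) = -4061/22500 m

Load 1 — applied couple M₀=16 kN·m at a=9 m (b=L-a=3):
  y_1 = (M₀x³/(6L)+C₁x)/EI  [x≤a] with C₁=M₀(3b²-L²)/(6L)=-26 = (16·4³/(6·12)+(-26)·4)/20000 = -101/22500 m
Load 2 — uniform load w=15 kN/m over full span:
  y_2 = -wx(L³-2Lx²+x³)/(24EI) = -15·4·(12³-2·12·4²+4³)/(24·20000) = -22/125 m
Superposition: y = Σ y_i = -4061/22500 m ≈ -0.180489 m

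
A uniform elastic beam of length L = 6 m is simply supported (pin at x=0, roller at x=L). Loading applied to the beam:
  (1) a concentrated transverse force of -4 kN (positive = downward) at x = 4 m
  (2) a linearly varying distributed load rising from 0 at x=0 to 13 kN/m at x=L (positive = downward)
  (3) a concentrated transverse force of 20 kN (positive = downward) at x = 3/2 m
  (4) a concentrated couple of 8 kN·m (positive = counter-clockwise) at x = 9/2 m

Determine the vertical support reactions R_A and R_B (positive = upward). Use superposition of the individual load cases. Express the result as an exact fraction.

R_A = 28 kN, R_B = 27 kN

Load 1 — point force P=-4 kN at a=4 m (b=L-a=2):
  R_A = Pb/L = (-4)·2/6 = -4/3 kN
  R_B = Pa/L = (-4)·4/6 = -8/3 kN
Load 2 — triangular load w₀=13 kN/m (0→w₀ over full span):
  R_A = w₀L/6 = 13·6/6 = 13 kN
  R_B = w₀L/3 = 13·6/3 = 26 kN
Load 3 — point force P=20 kN at a=3/2 m (b=L-a=9/2):
  R_A = Pb/L = 20·(9/2)/6 = 15 kN
  R_B = Pa/L = 20·(3/2)/6 = 5 kN
Load 4 — applied couple M₀=8 kN·m at a=9/2 m (b=L-a=3/2):
  R_A = M₀/L = 8/6 = 4/3 kN
  R_B = -M₀/L = -8/6 = -4/3 kN
Superposition: R_A = 28 kN, R_B = 27 kN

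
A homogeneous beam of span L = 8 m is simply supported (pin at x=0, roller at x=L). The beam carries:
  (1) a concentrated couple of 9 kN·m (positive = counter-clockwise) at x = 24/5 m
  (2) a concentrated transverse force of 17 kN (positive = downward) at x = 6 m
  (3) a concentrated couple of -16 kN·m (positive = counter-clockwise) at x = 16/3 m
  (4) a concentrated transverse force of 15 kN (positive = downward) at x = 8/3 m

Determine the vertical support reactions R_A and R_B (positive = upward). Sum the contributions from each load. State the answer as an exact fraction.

R_A = 107/8 kN, R_B = 149/8 kN

Load 1 — applied couple M₀=9 kN·m at a=24/5 m (b=L-a=16/5):
  R_A = M₀/L = 9/8 kN
  R_B = -M₀/L = -9/8 kN
Load 2 — point force P=17 kN at a=6 m (b=L-a=2):
  R_A = Pb/L = 17·2/8 = 17/4 kN
  R_B = Pa/L = 17·6/8 = 51/4 kN
Load 3 — applied couple M₀=-16 kN·m at a=16/3 m (b=L-a=8/3):
  R_A = M₀/L = (-16)/8 = -2 kN
  R_B = -M₀/L = -(-16)/8 = 2 kN
Load 4 — point force P=15 kN at a=8/3 m (b=L-a=16/3):
  R_A = Pb/L = 15·(16/3)/8 = 10 kN
  R_B = Pa/L = 15·(8/3)/8 = 5 kN
Superposition: R_A = 107/8 kN, R_B = 149/8 kN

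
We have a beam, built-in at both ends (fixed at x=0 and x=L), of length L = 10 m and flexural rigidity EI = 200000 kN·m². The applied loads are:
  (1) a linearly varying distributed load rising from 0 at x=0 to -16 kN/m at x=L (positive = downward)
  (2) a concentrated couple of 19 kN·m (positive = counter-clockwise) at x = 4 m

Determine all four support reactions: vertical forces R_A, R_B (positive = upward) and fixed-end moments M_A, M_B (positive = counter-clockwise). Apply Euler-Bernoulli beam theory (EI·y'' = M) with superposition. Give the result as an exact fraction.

Load 1 — triangular load w₀=-16 kN/m (0→w₀ over full span):
  R_A = 3w₀L/20 = 3·(-16)·10/20 = -24 kN
  M_A = w₀L²/30 = (-16)·10²/30 = -160/3 kN·m
  R_B = 7w₀L/20 = 7·(-16)·10/20 = -56 kN
  M_B = -w₀L²/20 = -(-16)·10²/20 = 80 kN·m
Load 2 — applied couple M₀=19 kN·m at a=4 m (b=L-a=6):
  R_A = 6M₀ab/L³ = 6·19·4·6/10³ = 342/125 kN
  M_A = M₀b(2a-b)/L² = 19·6·(2·4-6)/10² = 57/25 kN·m
  R_B = -6M₀ab/L³ = -6·19·4·6/10³ = -342/125 kN
  M_B = M₀a(2b-a)/L² = 19·4·(2·6-4)/10² = 152/25 kN·m
Superposition: R_A = -2658/125 kN, M_A = -3829/75 kN·m, R_B = -7342/125 kN, M_B = 2152/25 kN·m

R_A = -2658/125 kN, M_A = -3829/75 kN·m, R_B = -7342/125 kN, M_B = 2152/25 kN·m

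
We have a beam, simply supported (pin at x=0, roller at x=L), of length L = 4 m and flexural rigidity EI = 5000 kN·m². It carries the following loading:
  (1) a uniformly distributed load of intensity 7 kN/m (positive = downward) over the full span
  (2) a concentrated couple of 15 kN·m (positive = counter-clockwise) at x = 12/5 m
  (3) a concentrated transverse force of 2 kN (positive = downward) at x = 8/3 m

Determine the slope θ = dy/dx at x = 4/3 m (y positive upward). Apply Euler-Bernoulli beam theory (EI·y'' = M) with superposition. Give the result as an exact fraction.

θ(4/3) = -1199/506250 rad

Load 1 — uniform load w=7 kN/m over full span:
  θ_1 = -w(L³-6Lx²+4x³)/(24EI) = -7·(4³-6·4·(4/3)²+4·(4/3)³)/(24·5000) = -91/50625 rad
Load 2 — applied couple M₀=15 kN·m at a=12/5 m (b=L-a=8/5):
  θ_2 = (M₀x²/(2L)+C₁)/EI  [x≤a] with C₁=M₀(3b²-L²)/(6L)=-26/5 = (15·(4/3)²/(2·4)+(-26/5))/5000 = -7/18750 rad
Load 3 — point force P=2 kN at a=8/3 m (b=L-a=4/3):
  θ_3 = -Pb(L²-b²-3x²)/(6LEI)  [x≤a] = -2·(4/3)·(4²-(4/3)²-3·(4/3)²)/(6·4·5000) = -2/10125 rad
Superposition: θ = Σ θ_i = -1199/506250 rad ≈ -0.002368 rad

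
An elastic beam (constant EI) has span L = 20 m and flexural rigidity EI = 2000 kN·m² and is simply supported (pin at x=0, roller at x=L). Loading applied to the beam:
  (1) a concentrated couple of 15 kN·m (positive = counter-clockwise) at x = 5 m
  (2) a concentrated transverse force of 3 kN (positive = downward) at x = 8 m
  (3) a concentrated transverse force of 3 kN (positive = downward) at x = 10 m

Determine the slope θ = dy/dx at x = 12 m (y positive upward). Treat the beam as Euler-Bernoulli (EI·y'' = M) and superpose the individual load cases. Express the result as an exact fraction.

θ(12) = 1567/80000 rad

Load 1 — applied couple M₀=15 kN·m at a=5 m (b=L-a=15):
  θ_1 = (M₀x²/(2L)-M₀(x-a)+C₁)/EI  [x>a] with C₁=M₀(3b²-L²)/(6L)=275/8 = (15·12²/(2·20)-15·(12-5)+(275/8))/2000 = -133/16000 rad
Load 2 — point force P=3 kN at a=8 m (b=L-a=12):
  θ_2 = -Pa(2L²-6Lx+3x²+a²)/(6LEI)  [x>a] = -3·8·(2·20²-6·20·12+3·12²+8²)/(6·20·2000) = 9/625 rad
Load 3 — point force P=3 kN at a=10 m (b=L-a=10):
  θ_3 = -Pa(2L²-6Lx+3x²+a²)/(6LEI)  [x>a] = -3·10·(2·20²-6·20·12+3·12²+10²)/(6·20·2000) = 27/2000 rad
Superposition: θ = Σ θ_i = 1567/80000 rad ≈ 0.019588 rad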